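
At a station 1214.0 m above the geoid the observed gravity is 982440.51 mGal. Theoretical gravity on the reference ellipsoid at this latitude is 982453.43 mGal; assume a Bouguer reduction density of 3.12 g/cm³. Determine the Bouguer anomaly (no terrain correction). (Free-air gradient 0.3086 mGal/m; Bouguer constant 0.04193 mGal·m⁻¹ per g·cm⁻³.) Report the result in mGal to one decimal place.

Free-air correction = 0.3086 × 1214.0 = 374.64 mGal
Free-air anomaly = 982440.51 − 982453.43 + (374.64) = 361.72 mGal
Bouguer slab correction = 0.04193 × 3.12 × 1214.0 = 158.82 mGal
Simple Bouguer anomaly = 361.72 − (158.82) = 202.90 mGal

202.9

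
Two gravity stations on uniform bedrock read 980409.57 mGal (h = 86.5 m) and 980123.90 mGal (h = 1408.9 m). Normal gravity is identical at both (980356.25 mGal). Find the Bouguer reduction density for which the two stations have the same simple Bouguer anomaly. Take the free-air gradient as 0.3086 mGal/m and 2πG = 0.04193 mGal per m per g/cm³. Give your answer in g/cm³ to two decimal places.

2.21

Δg_obs = 980123.90 − 980409.57 = -285.67 mGal over Δh = 1408.9 − 86.5 = 1322.4 m
Equal Bouguer anomalies ⇒ Δg_obs + (0.3086 − 0.04193ρ)·Δh = 0
0.3086 − 0.04193ρ = −Δg_obs/Δh = 0.21602
ρ = (0.3086 − 0.21602) / 0.04193 = 2.21 g/cm³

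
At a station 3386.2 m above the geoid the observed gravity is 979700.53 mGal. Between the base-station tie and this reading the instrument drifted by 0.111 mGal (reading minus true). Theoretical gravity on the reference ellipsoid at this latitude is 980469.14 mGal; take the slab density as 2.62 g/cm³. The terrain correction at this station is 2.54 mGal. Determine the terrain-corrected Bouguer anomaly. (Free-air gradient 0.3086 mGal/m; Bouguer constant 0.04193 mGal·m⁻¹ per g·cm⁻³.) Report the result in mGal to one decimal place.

Drift-corrected reading = 979700.53 − (0.111) = 979700.419 mGal
Free-air correction = 0.3086 × 3386.2 = 1044.98 mGal
Free-air anomaly = 979700.419 − 980469.14 + (1044.98) = 276.259 mGal
Bouguer slab correction = 0.04193 × 2.62 × 3386.2 = 372.00 mGal
Simple Bouguer anomaly = 276.259 − (372.00) = -95.741 mGal
Complete Bouguer anomaly = -95.741 + 2.54 = -93.201 mGal

-93.2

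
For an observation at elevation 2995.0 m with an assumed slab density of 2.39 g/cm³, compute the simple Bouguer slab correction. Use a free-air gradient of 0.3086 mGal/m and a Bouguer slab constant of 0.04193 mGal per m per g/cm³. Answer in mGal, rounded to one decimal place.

300.1

Bouguer slab correction = 0.04193 × 2.39 × 2995.0 = 300.1 mGal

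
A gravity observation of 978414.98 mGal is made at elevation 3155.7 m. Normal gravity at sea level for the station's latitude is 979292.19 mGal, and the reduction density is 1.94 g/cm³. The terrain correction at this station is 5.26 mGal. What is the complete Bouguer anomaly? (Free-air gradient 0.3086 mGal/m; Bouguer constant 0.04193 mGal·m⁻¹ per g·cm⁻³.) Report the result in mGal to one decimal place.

-154.8

Free-air correction = 0.3086 × 3155.7 = 973.85 mGal
Free-air anomaly = 978414.98 − 979292.19 + (973.85) = 96.64 mGal
Bouguer slab correction = 0.04193 × 1.94 × 3155.7 = 256.70 mGal
Simple Bouguer anomaly = 96.64 − (256.70) = -160.06 mGal
Complete Bouguer anomaly = -160.06 + 5.26 = -154.80 mGal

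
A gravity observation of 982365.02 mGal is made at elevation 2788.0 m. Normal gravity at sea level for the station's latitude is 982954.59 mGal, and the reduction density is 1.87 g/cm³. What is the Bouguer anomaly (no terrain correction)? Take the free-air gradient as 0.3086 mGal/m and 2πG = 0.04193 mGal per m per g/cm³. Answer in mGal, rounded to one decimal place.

Free-air correction = 0.3086 × 2788.0 = 860.38 mGal
Free-air anomaly = 982365.02 − 982954.59 + (860.38) = 270.81 mGal
Bouguer slab correction = 0.04193 × 1.87 × 2788.0 = 218.60 mGal
Simple Bouguer anomaly = 270.81 − (218.60) = 52.21 mGal

52.2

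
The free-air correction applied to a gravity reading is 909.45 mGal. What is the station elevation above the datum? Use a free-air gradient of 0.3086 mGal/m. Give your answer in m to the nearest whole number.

h = 909.45 / 0.3086 = 2947.02 m

2947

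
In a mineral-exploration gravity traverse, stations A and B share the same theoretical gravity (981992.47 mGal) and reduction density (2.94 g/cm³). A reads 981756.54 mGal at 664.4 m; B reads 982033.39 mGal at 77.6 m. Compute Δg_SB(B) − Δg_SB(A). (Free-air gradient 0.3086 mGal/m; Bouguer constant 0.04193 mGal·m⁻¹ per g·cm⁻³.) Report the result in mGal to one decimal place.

168.1

Δg_SB(A) = 981756.54 − 981992.47 + 0.3086×664.4 − 0.04193×2.94×664.4 = -112.80 mGal
Δg_SB(B) = 982033.39 − 981992.47 + 0.3086×77.6 − 0.04193×2.94×77.6 = 55.30 mGal
Difference = 55.30 − (-112.80) = 168.10 mGal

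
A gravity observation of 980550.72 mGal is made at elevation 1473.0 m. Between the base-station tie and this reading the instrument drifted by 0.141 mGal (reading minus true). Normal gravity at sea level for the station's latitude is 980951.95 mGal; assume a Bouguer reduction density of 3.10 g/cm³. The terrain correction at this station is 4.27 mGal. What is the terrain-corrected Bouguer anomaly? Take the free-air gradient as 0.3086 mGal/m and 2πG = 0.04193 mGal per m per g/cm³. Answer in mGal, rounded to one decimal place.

-134.0

Drift-corrected reading = 980550.72 − (0.141) = 980550.579 mGal
Free-air correction = 0.3086 × 1473.0 = 454.57 mGal
Free-air anomaly = 980550.579 − 980951.95 + (454.57) = 53.199 mGal
Bouguer slab correction = 0.04193 × 3.10 × 1473.0 = 191.46 mGal
Simple Bouguer anomaly = 53.199 − (191.46) = -138.261 mGal
Complete Bouguer anomaly = -138.261 + 4.27 = -133.991 mGal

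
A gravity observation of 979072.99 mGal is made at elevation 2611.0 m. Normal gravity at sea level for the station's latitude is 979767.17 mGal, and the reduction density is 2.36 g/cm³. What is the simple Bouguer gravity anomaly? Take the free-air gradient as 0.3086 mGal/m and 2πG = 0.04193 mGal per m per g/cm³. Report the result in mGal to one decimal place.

-146.8

Free-air correction = 0.3086 × 2611.0 = 805.75 mGal
Free-air anomaly = 979072.99 − 979767.17 + (805.75) = 111.57 mGal
Bouguer slab correction = 0.04193 × 2.36 × 2611.0 = 258.37 mGal
Simple Bouguer anomaly = 111.57 − (258.37) = -146.80 mGal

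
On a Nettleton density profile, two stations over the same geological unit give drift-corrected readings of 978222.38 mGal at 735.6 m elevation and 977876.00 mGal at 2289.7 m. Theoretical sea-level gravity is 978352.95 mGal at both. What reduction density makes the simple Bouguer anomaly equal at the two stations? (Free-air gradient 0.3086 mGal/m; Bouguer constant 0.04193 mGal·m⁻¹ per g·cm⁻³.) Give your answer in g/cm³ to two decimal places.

Δg_obs = 977876.00 − 978222.38 = -346.38 mGal over Δh = 2289.7 − 735.6 = 1554.1 m
Equal Bouguer anomalies ⇒ Δg_obs + (0.3086 − 0.04193ρ)·Δh = 0
0.3086 − 0.04193ρ = −Δg_obs/Δh = 0.22288
ρ = (0.3086 − 0.22288) / 0.04193 = 2.04 g/cm³

2.04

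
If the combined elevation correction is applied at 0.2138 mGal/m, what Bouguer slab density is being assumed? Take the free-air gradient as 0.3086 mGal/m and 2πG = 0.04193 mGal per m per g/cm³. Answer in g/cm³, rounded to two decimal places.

2.26

0.2138 = 0.3086 − 0.04193 × ρ
ρ = (0.3086 − 0.2138) / 0.04193 = 2.26 g/cm³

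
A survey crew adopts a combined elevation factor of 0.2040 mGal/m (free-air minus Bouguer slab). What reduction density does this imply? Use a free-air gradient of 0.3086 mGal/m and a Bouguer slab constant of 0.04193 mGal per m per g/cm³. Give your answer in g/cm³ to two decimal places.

0.2040 = 0.3086 − 0.04193 × ρ
ρ = (0.3086 − 0.2040) / 0.04193 = 2.49 g/cm³

2.49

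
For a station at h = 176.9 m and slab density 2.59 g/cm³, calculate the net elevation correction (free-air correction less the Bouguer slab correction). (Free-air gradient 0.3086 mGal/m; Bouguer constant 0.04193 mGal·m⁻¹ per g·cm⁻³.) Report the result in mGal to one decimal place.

Combined gradient = 0.3086 − 0.04193 × 2.59 = 0.2000013 mGal/m
Combined elevation correction = 0.2000013 × 176.9 = 35.4 mGal

35.4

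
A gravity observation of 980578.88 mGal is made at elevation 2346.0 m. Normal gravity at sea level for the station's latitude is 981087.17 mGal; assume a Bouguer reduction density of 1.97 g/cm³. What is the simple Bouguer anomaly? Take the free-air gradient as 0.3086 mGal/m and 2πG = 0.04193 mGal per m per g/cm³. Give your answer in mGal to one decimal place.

21.9

Free-air correction = 0.3086 × 2346.0 = 723.98 mGal
Free-air anomaly = 980578.88 − 981087.17 + (723.98) = 215.69 mGal
Bouguer slab correction = 0.04193 × 1.97 × 2346.0 = 193.78 mGal
Simple Bouguer anomaly = 215.69 − (193.78) = 21.91 mGal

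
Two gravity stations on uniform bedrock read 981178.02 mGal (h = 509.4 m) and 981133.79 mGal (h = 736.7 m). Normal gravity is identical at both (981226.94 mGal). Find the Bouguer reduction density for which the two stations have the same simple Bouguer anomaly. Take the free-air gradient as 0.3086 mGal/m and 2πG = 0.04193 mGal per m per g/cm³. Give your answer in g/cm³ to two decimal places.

2.72

Δg_obs = 981133.79 − 981178.02 = -44.23 mGal over Δh = 736.7 − 509.4 = 227.3 m
Equal Bouguer anomalies ⇒ Δg_obs + (0.3086 − 0.04193ρ)·Δh = 0
0.3086 − 0.04193ρ = −Δg_obs/Δh = 0.19459
ρ = (0.3086 − 0.19459) / 0.04193 = 2.72 g/cm³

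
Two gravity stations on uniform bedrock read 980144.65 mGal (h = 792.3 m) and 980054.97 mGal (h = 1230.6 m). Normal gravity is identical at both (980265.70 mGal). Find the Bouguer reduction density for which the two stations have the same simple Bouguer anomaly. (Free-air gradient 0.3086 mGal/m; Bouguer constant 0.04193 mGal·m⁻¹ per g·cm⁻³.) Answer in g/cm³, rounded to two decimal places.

Δg_obs = 980054.97 − 980144.65 = -89.68 mGal over Δh = 1230.6 − 792.3 = 438.3 m
Equal Bouguer anomalies ⇒ Δg_obs + (0.3086 − 0.04193ρ)·Δh = 0
0.3086 − 0.04193ρ = −Δg_obs/Δh = 0.20461
ρ = (0.3086 − 0.20461) / 0.04193 = 2.48 g/cm³

2.48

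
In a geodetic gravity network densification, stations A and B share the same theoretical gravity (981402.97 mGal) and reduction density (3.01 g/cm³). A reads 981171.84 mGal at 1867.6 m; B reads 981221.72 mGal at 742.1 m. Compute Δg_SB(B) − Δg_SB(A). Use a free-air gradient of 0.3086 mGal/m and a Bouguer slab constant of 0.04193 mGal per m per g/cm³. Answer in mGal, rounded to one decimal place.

Δg_SB(A) = 981171.84 − 981402.97 + 0.3086×1867.6 − 0.04193×3.01×1867.6 = 109.50 mGal
Δg_SB(B) = 981221.72 − 981402.97 + 0.3086×742.1 − 0.04193×3.01×742.1 = -45.90 mGal
Difference = -45.90 − (109.50) = -155.40 mGal

-155.4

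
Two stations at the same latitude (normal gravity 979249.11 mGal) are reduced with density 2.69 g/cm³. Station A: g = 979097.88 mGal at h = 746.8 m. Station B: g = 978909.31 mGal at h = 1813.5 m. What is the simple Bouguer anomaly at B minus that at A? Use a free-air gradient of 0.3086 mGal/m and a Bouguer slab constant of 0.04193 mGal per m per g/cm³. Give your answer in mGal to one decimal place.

Δg_SB(A) = 979097.88 − 979249.11 + 0.3086×746.8 − 0.04193×2.69×746.8 = -5.00 mGal
Δg_SB(B) = 978909.31 − 979249.11 + 0.3086×1813.5 − 0.04193×2.69×1813.5 = 15.30 mGal
Difference = 15.30 − (-5.00) = 20.30 mGal

20.3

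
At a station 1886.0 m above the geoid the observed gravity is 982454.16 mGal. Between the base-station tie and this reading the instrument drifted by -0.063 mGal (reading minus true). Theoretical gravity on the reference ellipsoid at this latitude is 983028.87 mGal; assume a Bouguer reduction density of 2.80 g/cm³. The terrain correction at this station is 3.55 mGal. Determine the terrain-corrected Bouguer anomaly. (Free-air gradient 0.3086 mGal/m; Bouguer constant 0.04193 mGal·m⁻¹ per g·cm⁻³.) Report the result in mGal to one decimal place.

Drift-corrected reading = 982454.16 − (-0.063) = 982454.223 mGal
Free-air correction = 0.3086 × 1886.0 = 582.02 mGal
Free-air anomaly = 982454.223 − 983028.87 + (582.02) = 7.373 mGal
Bouguer slab correction = 0.04193 × 2.80 × 1886.0 = 221.42 mGal
Simple Bouguer anomaly = 7.373 − (221.42) = -214.047 mGal
Complete Bouguer anomaly = -214.047 + 3.55 = -210.497 mGal

-210.5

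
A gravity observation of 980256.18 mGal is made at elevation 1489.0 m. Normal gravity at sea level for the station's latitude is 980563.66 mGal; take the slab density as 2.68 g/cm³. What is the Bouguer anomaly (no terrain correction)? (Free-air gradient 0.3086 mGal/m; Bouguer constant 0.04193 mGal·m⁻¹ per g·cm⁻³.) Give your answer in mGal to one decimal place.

-15.3

Free-air correction = 0.3086 × 1489.0 = 459.51 mGal
Free-air anomaly = 980256.18 − 980563.66 + (459.51) = 152.03 mGal
Bouguer slab correction = 0.04193 × 2.68 × 1489.0 = 167.32 mGal
Simple Bouguer anomaly = 152.03 − (167.32) = -15.29 mGal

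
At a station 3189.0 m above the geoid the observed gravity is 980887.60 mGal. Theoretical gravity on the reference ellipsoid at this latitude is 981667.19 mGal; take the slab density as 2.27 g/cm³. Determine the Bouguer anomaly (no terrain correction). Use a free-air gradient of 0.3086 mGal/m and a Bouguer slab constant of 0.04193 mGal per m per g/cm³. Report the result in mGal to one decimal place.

-99.0

Free-air correction = 0.3086 × 3189.0 = 984.13 mGal
Free-air anomaly = 980887.60 − 981667.19 + (984.13) = 204.54 mGal
Bouguer slab correction = 0.04193 × 2.27 × 3189.0 = 303.53 mGal
Simple Bouguer anomaly = 204.54 − (303.53) = -98.99 mGal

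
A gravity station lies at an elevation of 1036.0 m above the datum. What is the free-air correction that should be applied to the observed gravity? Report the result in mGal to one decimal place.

319.7

Free-air correction = 0.3086 × 1036.0 = 319.7 mGal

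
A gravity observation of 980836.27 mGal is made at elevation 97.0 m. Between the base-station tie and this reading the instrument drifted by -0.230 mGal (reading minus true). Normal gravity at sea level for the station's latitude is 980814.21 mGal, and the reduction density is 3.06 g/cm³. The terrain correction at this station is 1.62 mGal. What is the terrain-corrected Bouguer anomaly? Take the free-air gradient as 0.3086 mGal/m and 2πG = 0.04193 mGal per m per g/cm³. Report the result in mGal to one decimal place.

41.4

Drift-corrected reading = 980836.27 − (-0.230) = 980836.500 mGal
Free-air correction = 0.3086 × 97.0 = 29.93 mGal
Free-air anomaly = 980836.500 − 980814.21 + (29.93) = 52.220 mGal
Bouguer slab correction = 0.04193 × 3.06 × 97.0 = 12.45 mGal
Simple Bouguer anomaly = 52.220 − (12.45) = 39.770 mGal
Complete Bouguer anomaly = 39.770 + 1.62 = 41.390 mGal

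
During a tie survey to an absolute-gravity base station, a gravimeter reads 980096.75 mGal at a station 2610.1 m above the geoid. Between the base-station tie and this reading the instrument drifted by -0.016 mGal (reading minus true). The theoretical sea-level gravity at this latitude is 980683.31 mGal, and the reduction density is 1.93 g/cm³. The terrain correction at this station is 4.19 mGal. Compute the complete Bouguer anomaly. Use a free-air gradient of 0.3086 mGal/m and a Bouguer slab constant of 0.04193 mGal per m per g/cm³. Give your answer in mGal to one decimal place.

11.9

Drift-corrected reading = 980096.75 − (-0.016) = 980096.766 mGal
Free-air correction = 0.3086 × 2610.1 = 805.48 mGal
Free-air anomaly = 980096.766 − 980683.31 + (805.48) = 218.936 mGal
Bouguer slab correction = 0.04193 × 1.93 × 2610.1 = 211.22 mGal
Simple Bouguer anomaly = 218.936 − (211.22) = 7.716 mGal
Complete Bouguer anomaly = 7.716 + 4.19 = 11.906 mGal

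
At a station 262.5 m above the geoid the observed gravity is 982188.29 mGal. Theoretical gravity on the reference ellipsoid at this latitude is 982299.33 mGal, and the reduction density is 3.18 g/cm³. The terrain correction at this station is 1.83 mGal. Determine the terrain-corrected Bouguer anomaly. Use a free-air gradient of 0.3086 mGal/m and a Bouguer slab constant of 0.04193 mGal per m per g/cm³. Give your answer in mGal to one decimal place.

-63.2

Free-air correction = 0.3086 × 262.5 = 81.01 mGal
Free-air anomaly = 982188.29 − 982299.33 + (81.01) = -30.03 mGal
Bouguer slab correction = 0.04193 × 3.18 × 262.5 = 35.00 mGal
Simple Bouguer anomaly = -30.03 − (35.00) = -65.03 mGal
Complete Bouguer anomaly = -65.03 + 1.83 = -63.20 mGal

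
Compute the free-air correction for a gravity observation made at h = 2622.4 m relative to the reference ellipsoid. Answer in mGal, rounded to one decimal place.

809.3

Free-air correction = 0.3086 × 2622.4 = 809.3 mGal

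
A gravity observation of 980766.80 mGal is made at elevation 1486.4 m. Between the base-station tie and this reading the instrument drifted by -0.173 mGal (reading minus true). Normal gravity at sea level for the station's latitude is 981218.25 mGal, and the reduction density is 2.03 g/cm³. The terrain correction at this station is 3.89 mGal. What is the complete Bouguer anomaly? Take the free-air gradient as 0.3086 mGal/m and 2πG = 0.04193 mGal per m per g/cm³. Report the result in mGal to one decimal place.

Drift-corrected reading = 980766.80 − (-0.173) = 980766.973 mGal
Free-air correction = 0.3086 × 1486.4 = 458.70 mGal
Free-air anomaly = 980766.973 − 981218.25 + (458.70) = 7.423 mGal
Bouguer slab correction = 0.04193 × 2.03 × 1486.4 = 126.52 mGal
Simple Bouguer anomaly = 7.423 − (126.52) = -119.097 mGal
Complete Bouguer anomaly = -119.097 + 3.89 = -115.207 mGal

-115.2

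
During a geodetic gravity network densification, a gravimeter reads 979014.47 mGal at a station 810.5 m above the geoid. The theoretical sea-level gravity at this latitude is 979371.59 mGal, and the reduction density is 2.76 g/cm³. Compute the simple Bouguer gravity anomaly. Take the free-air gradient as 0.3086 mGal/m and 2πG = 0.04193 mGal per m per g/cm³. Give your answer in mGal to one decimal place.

Free-air correction = 0.3086 × 810.5 = 250.12 mGal
Free-air anomaly = 979014.47 − 979371.59 + (250.12) = -107.00 mGal
Bouguer slab correction = 0.04193 × 2.76 × 810.5 = 93.80 mGal
Simple Bouguer anomaly = -107.00 − (93.80) = -200.80 mGal

-200.8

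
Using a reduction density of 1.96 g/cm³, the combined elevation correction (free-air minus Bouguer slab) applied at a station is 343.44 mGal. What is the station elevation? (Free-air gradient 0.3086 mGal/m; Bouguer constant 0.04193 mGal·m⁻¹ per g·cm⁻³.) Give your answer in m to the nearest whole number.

1517

Combined gradient = 0.3086 − 0.04193 × 1.96 = 0.2264172 mGal/m
h = 343.44 / 0.2264172 = 1516.85 m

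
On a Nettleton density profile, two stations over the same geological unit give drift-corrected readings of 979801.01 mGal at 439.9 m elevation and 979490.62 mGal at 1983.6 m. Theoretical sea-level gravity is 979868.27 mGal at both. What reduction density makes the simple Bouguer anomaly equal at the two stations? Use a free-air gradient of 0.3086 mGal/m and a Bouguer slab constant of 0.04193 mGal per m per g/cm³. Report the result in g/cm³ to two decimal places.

Δg_obs = 979490.62 − 979801.01 = -310.39 mGal over Δh = 1983.6 − 439.9 = 1543.7 m
Equal Bouguer anomalies ⇒ Δg_obs + (0.3086 − 0.04193ρ)·Δh = 0
0.3086 − 0.04193ρ = −Δg_obs/Δh = 0.20107
ρ = (0.3086 − 0.20107) / 0.04193 = 2.56 g/cm³

2.56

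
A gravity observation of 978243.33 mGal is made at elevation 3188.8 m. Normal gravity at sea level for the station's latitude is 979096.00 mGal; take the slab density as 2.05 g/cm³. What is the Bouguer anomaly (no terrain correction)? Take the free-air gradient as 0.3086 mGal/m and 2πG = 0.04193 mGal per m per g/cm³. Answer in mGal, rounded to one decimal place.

-142.7

Free-air correction = 0.3086 × 3188.8 = 984.06 mGal
Free-air anomaly = 978243.33 − 979096.00 + (984.06) = 131.39 mGal
Bouguer slab correction = 0.04193 × 2.05 × 3188.8 = 274.10 mGal
Simple Bouguer anomaly = 131.39 − (274.10) = -142.71 mGal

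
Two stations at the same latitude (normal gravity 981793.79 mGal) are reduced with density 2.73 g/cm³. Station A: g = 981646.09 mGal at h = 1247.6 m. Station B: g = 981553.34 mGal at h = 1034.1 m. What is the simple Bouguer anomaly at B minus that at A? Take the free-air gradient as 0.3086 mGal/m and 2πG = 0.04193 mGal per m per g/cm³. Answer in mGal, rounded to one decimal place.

-134.2

Δg_SB(A) = 981646.09 − 981793.79 + 0.3086×1247.6 − 0.04193×2.73×1247.6 = 94.50 mGal
Δg_SB(B) = 981553.34 − 981793.79 + 0.3086×1034.1 − 0.04193×2.73×1034.1 = -39.70 mGal
Difference = -39.70 − (94.50) = -134.20 mGal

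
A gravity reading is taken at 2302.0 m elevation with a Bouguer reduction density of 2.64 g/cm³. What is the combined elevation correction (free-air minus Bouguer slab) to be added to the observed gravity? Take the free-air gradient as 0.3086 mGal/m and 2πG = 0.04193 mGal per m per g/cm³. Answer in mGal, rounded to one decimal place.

Combined gradient = 0.3086 − 0.04193 × 2.64 = 0.1979048 mGal/m
Combined elevation correction = 0.1979048 × 2302.0 = 455.6 mGal

455.6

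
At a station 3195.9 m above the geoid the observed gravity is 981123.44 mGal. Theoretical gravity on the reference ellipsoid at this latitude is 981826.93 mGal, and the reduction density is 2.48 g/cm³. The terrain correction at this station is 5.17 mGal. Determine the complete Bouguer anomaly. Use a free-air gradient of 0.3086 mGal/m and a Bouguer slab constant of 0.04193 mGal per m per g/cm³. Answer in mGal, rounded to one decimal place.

Free-air correction = 0.3086 × 3195.9 = 986.25 mGal
Free-air anomaly = 981123.44 − 981826.93 + (986.25) = 282.76 mGal
Bouguer slab correction = 0.04193 × 2.48 × 3195.9 = 332.33 mGal
Simple Bouguer anomaly = 282.76 − (332.33) = -49.57 mGal
Complete Bouguer anomaly = -49.57 + 5.17 = -44.40 mGal

-44.4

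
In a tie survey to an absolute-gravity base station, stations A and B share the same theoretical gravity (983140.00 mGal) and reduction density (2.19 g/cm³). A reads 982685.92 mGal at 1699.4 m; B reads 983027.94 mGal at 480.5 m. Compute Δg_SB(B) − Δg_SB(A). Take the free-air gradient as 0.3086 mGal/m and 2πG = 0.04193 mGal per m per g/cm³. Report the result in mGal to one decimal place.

Δg_SB(A) = 982685.92 − 983140.00 + 0.3086×1699.4 − 0.04193×2.19×1699.4 = -85.70 mGal
Δg_SB(B) = 983027.94 − 983140.00 + 0.3086×480.5 − 0.04193×2.19×480.5 = -7.90 mGal
Difference = -7.90 − (-85.70) = 77.80 mGal

77.8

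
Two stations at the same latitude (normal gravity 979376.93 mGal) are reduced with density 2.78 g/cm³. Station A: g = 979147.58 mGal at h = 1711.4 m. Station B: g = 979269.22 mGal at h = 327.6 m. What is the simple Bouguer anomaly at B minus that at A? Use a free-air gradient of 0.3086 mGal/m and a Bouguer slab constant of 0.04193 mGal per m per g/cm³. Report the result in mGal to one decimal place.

-144.1

Δg_SB(A) = 979147.58 − 979376.93 + 0.3086×1711.4 − 0.04193×2.78×1711.4 = 99.30 mGal
Δg_SB(B) = 979269.22 − 979376.93 + 0.3086×327.6 − 0.04193×2.78×327.6 = -44.80 mGal
Difference = -44.80 − (99.30) = -144.10 mGal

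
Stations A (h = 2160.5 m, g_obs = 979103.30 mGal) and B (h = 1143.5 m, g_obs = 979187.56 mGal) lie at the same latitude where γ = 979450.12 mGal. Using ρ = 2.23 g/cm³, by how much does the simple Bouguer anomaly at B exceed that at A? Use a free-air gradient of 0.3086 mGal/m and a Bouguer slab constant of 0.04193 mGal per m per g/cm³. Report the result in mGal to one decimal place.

Δg_SB(A) = 979103.30 − 979450.12 + 0.3086×2160.5 − 0.04193×2.23×2160.5 = 117.90 mGal
Δg_SB(B) = 979187.56 − 979450.12 + 0.3086×1143.5 − 0.04193×2.23×1143.5 = -16.60 mGal
Difference = -16.60 − (117.90) = -134.50 mGal

-134.5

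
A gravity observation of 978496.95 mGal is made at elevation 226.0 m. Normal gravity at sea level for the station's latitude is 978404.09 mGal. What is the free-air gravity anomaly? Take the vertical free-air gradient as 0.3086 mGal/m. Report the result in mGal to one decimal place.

Free-air correction = 0.3086 × 226.0 = 69.74 mGal
Free-air anomaly = 978496.95 − 978404.09 + (69.74) = 162.60 mGal

162.6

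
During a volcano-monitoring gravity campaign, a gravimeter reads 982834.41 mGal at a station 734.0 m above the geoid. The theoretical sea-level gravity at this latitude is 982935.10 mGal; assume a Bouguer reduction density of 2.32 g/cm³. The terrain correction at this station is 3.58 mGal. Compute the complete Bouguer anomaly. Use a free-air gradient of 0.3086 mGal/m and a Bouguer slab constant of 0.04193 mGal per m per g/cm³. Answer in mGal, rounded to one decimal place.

Free-air correction = 0.3086 × 734.0 = 226.51 mGal
Free-air anomaly = 982834.41 − 982935.10 + (226.51) = 125.82 mGal
Bouguer slab correction = 0.04193 × 2.32 × 734.0 = 71.40 mGal
Simple Bouguer anomaly = 125.82 − (71.40) = 54.42 mGal
Complete Bouguer anomaly = 54.42 + 3.58 = 58.00 mGal

58.0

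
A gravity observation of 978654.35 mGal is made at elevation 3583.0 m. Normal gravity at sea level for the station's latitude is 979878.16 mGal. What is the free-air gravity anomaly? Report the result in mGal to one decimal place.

-118.1

Free-air correction = 0.3086 × 3583.0 = 1105.71 mGal
Free-air anomaly = 978654.35 − 979878.16 + (1105.71) = -118.10 mGal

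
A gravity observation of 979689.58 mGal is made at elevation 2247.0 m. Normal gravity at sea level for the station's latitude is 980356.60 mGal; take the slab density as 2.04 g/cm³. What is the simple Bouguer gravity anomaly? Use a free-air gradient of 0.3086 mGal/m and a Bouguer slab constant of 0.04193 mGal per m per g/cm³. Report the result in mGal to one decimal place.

Free-air correction = 0.3086 × 2247.0 = 693.42 mGal
Free-air anomaly = 979689.58 − 980356.60 + (693.42) = 26.40 mGal
Bouguer slab correction = 0.04193 × 2.04 × 2247.0 = 192.20 mGal
Simple Bouguer anomaly = 26.40 − (192.20) = -165.80 mGal

-165.8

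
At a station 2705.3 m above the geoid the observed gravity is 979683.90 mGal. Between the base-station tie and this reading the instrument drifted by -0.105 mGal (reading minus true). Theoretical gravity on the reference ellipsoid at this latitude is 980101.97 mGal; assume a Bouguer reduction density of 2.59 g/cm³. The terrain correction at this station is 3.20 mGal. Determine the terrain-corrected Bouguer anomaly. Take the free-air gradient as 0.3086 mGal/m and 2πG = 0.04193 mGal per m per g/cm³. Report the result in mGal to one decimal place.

126.3

Drift-corrected reading = 979683.90 − (-0.105) = 979684.005 mGal
Free-air correction = 0.3086 × 2705.3 = 834.86 mGal
Free-air anomaly = 979684.005 − 980101.97 + (834.86) = 416.895 mGal
Bouguer slab correction = 0.04193 × 2.59 × 2705.3 = 293.79 mGal
Simple Bouguer anomaly = 416.895 − (293.79) = 123.105 mGal
Complete Bouguer anomaly = 123.105 + 3.20 = 126.305 mGal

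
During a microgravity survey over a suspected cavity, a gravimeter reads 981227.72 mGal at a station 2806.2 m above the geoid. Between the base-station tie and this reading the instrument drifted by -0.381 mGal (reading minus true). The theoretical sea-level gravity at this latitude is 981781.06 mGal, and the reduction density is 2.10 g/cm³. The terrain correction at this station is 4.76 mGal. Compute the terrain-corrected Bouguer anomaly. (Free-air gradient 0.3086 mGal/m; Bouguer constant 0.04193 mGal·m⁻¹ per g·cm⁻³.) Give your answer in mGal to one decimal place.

Drift-corrected reading = 981227.72 − (-0.381) = 981228.101 mGal
Free-air correction = 0.3086 × 2806.2 = 865.99 mGal
Free-air anomaly = 981228.101 − 981781.06 + (865.99) = 313.031 mGal
Bouguer slab correction = 0.04193 × 2.10 × 2806.2 = 247.09 mGal
Simple Bouguer anomaly = 313.031 − (247.09) = 65.941 mGal
Complete Bouguer anomaly = 65.941 + 4.76 = 70.701 mGal

70.7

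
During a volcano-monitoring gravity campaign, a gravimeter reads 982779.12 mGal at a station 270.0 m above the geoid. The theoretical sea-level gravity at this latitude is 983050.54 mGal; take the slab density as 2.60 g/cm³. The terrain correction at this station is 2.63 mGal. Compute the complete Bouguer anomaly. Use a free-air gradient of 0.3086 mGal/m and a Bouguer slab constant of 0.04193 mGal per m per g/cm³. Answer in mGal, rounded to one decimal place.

-214.9

Free-air correction = 0.3086 × 270.0 = 83.32 mGal
Free-air anomaly = 982779.12 − 983050.54 + (83.32) = -188.10 mGal
Bouguer slab correction = 0.04193 × 2.60 × 270.0 = 29.43 mGal
Simple Bouguer anomaly = -188.10 − (29.43) = -217.53 mGal
Complete Bouguer anomaly = -217.53 + 2.63 = -214.90 mGal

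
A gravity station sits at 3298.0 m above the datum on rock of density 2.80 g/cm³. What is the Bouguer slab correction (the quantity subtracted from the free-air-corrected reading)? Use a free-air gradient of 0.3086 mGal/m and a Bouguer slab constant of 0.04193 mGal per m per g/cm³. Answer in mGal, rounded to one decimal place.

Bouguer slab correction = 0.04193 × 2.80 × 3298.0 = 387.2 mGal

387.2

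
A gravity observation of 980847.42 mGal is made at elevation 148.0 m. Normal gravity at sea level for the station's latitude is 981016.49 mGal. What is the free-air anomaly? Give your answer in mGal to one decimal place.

Free-air correction = 0.3086 × 148.0 = 45.67 mGal
Free-air anomaly = 980847.42 − 981016.49 + (45.67) = -123.40 mGal

-123.4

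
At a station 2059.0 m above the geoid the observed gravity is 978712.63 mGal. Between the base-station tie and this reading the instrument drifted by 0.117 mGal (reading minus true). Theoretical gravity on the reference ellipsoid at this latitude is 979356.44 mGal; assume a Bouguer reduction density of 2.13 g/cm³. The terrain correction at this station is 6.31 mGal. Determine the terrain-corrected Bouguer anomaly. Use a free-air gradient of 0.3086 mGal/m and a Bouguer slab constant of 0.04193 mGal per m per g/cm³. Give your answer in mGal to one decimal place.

-186.1

Drift-corrected reading = 978712.63 − (0.117) = 978712.513 mGal
Free-air correction = 0.3086 × 2059.0 = 635.41 mGal
Free-air anomaly = 978712.513 − 979356.44 + (635.41) = -8.517 mGal
Bouguer slab correction = 0.04193 × 2.13 × 2059.0 = 183.89 mGal
Simple Bouguer anomaly = -8.517 − (183.89) = -192.407 mGal
Complete Bouguer anomaly = -192.407 + 6.31 = -186.097 mGal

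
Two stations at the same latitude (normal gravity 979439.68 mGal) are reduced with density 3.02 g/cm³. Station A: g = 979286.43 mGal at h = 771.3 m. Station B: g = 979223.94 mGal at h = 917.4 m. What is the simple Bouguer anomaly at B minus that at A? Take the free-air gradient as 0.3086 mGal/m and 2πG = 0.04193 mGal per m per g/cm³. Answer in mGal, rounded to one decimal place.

-35.9

Δg_SB(A) = 979286.43 − 979439.68 + 0.3086×771.3 − 0.04193×3.02×771.3 = -12.90 mGal
Δg_SB(B) = 979223.94 − 979439.68 + 0.3086×917.4 − 0.04193×3.02×917.4 = -48.80 mGal
Difference = -48.80 − (-12.90) = -35.90 mGal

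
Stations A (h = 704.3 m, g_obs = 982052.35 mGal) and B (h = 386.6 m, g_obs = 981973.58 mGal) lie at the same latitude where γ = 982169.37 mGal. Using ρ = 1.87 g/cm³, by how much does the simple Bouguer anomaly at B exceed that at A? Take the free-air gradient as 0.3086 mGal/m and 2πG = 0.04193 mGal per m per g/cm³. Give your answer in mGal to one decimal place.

Δg_SB(A) = 982052.35 − 982169.37 + 0.3086×704.3 − 0.04193×1.87×704.3 = 45.10 mGal
Δg_SB(B) = 981973.58 − 982169.37 + 0.3086×386.6 − 0.04193×1.87×386.6 = -106.80 mGal
Difference = -106.80 − (45.10) = -151.90 mGal

-151.9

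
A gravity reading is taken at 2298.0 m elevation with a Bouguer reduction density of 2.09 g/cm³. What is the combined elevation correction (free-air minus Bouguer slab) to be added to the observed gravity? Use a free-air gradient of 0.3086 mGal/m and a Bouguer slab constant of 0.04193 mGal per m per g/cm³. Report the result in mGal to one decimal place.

Combined gradient = 0.3086 − 0.04193 × 2.09 = 0.2209663 mGal/m
Combined elevation correction = 0.2209663 × 2298.0 = 507.8 mGal

507.8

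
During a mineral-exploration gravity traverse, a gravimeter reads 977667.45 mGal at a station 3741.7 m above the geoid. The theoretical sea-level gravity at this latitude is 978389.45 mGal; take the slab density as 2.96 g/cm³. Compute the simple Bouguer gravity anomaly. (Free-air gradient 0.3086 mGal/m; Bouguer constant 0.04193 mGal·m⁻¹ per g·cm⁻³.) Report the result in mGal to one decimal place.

-31.7

Free-air correction = 0.3086 × 3741.7 = 1154.69 mGal
Free-air anomaly = 977667.45 − 978389.45 + (1154.69) = 432.69 mGal
Bouguer slab correction = 0.04193 × 2.96 × 3741.7 = 464.39 mGal
Simple Bouguer anomaly = 432.69 − (464.39) = -31.70 mGal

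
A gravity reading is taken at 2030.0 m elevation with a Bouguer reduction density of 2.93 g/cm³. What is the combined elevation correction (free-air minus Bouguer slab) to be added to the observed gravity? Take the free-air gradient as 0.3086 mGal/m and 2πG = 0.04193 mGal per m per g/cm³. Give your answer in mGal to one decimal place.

Combined gradient = 0.3086 − 0.04193 × 2.93 = 0.1857451 mGal/m
Combined elevation correction = 0.1857451 × 2030.0 = 377.1 mGal

377.1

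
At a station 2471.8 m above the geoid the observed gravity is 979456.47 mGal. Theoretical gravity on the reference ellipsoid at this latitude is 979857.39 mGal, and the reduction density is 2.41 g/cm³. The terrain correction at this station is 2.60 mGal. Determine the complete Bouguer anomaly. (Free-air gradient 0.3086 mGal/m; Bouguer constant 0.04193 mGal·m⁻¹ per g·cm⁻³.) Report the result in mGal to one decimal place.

Free-air correction = 0.3086 × 2471.8 = 762.80 mGal
Free-air anomaly = 979456.47 − 979857.39 + (762.80) = 361.88 mGal
Bouguer slab correction = 0.04193 × 2.41 × 2471.8 = 249.78 mGal
Simple Bouguer anomaly = 361.88 − (249.78) = 112.10 mGal
Complete Bouguer anomaly = 112.10 + 2.60 = 114.70 mGal

114.7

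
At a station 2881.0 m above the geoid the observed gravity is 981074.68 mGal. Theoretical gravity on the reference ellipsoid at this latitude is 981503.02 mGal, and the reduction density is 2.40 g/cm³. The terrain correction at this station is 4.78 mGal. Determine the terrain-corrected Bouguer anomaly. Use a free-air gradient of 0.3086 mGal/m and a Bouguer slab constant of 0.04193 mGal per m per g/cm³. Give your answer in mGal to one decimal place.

175.6

Free-air correction = 0.3086 × 2881.0 = 889.08 mGal
Free-air anomaly = 981074.68 − 981503.02 + (889.08) = 460.74 mGal
Bouguer slab correction = 0.04193 × 2.40 × 2881.0 = 289.92 mGal
Simple Bouguer anomaly = 460.74 − (289.92) = 170.82 mGal
Complete Bouguer anomaly = 170.82 + 4.78 = 175.60 mGal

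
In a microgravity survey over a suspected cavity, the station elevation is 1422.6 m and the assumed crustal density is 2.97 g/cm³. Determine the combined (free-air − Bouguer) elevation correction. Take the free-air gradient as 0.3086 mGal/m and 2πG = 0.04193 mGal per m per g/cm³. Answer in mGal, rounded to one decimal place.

Combined gradient = 0.3086 − 0.04193 × 2.97 = 0.1840679 mGal/m
Combined elevation correction = 0.1840679 × 1422.6 = 261.9 mGal

261.9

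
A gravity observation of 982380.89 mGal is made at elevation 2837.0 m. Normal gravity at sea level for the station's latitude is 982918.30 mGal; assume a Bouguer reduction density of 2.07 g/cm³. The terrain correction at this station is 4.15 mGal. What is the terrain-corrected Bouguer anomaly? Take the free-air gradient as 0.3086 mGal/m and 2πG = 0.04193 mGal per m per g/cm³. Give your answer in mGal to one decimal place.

96.0

Free-air correction = 0.3086 × 2837.0 = 875.50 mGal
Free-air anomaly = 982380.89 − 982918.30 + (875.50) = 338.09 mGal
Bouguer slab correction = 0.04193 × 2.07 × 2837.0 = 246.24 mGal
Simple Bouguer anomaly = 338.09 − (246.24) = 91.85 mGal
Complete Bouguer anomaly = 91.85 + 4.15 = 96.00 mGal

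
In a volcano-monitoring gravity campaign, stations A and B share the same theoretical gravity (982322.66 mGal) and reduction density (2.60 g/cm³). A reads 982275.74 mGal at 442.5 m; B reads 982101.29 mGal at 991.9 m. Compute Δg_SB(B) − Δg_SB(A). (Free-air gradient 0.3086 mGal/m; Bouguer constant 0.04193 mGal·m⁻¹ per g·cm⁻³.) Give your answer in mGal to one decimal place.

-64.8

Δg_SB(A) = 982275.74 − 982322.66 + 0.3086×442.5 − 0.04193×2.60×442.5 = 41.40 mGal
Δg_SB(B) = 982101.29 − 982322.66 + 0.3086×991.9 − 0.04193×2.60×991.9 = -23.40 mGal
Difference = -23.40 − (41.40) = -64.80 mGal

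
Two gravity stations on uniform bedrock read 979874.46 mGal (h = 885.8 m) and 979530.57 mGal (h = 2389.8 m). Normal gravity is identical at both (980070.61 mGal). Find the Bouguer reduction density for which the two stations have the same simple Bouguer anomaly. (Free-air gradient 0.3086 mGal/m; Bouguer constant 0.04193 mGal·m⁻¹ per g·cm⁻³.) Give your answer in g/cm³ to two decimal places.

Δg_obs = 979530.57 − 979874.46 = -343.89 mGal over Δh = 2389.8 − 885.8 = 1504.0 m
Equal Bouguer anomalies ⇒ Δg_obs + (0.3086 − 0.04193ρ)·Δh = 0
0.3086 − 0.04193ρ = −Δg_obs/Δh = 0.22865
ρ = (0.3086 − 0.22865) / 0.04193 = 1.91 g/cm³

1.91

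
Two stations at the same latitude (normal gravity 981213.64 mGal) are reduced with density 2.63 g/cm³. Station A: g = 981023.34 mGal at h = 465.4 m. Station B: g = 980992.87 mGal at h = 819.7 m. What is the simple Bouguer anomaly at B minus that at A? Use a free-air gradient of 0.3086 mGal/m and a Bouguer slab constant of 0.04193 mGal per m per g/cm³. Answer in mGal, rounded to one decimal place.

39.8

Δg_SB(A) = 981023.34 − 981213.64 + 0.3086×465.4 − 0.04193×2.63×465.4 = -98.00 mGal
Δg_SB(B) = 980992.87 − 981213.64 + 0.3086×819.7 − 0.04193×2.63×819.7 = -58.20 mGal
Difference = -58.20 − (-98.00) = 39.80 mGal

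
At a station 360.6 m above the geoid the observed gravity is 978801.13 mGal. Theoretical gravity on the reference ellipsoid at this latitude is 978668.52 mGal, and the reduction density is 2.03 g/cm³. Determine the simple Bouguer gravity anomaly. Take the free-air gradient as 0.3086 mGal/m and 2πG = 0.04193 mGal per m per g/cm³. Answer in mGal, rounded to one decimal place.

213.2

Free-air correction = 0.3086 × 360.6 = 111.28 mGal
Free-air anomaly = 978801.13 − 978668.52 + (111.28) = 243.89 mGal
Bouguer slab correction = 0.04193 × 2.03 × 360.6 = 30.69 mGal
Simple Bouguer anomaly = 243.89 − (30.69) = 213.20 mGal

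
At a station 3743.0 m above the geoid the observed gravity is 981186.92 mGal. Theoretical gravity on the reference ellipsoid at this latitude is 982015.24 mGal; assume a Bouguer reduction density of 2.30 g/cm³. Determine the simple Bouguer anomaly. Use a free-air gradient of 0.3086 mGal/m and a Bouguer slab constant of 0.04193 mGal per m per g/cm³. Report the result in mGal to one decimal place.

-34.2

Free-air correction = 0.3086 × 3743.0 = 1155.09 mGal
Free-air anomaly = 981186.92 − 982015.24 + (1155.09) = 326.77 mGal
Bouguer slab correction = 0.04193 × 2.30 × 3743.0 = 360.97 mGal
Simple Bouguer anomaly = 326.77 − (360.97) = -34.20 mGal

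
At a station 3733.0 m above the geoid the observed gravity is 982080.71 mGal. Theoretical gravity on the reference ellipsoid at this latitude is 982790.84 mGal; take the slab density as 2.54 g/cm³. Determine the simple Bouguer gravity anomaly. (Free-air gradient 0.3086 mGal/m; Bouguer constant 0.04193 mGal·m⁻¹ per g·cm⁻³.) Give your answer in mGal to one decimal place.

44.3

Free-air correction = 0.3086 × 3733.0 = 1152.00 mGal
Free-air anomaly = 982080.71 − 982790.84 + (1152.00) = 441.87 mGal
Bouguer slab correction = 0.04193 × 2.54 × 3733.0 = 397.57 mGal
Simple Bouguer anomaly = 441.87 − (397.57) = 44.30 mGal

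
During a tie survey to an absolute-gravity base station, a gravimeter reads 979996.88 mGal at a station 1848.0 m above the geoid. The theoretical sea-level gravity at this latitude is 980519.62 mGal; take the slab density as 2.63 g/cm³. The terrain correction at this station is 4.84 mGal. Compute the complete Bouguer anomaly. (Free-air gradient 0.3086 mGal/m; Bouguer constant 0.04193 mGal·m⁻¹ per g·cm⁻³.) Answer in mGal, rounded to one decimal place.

Free-air correction = 0.3086 × 1848.0 = 570.29 mGal
Free-air anomaly = 979996.88 − 980519.62 + (570.29) = 47.55 mGal
Bouguer slab correction = 0.04193 × 2.63 × 1848.0 = 203.79 mGal
Simple Bouguer anomaly = 47.55 − (203.79) = -156.24 mGal
Complete Bouguer anomaly = -156.24 + 4.84 = -151.40 mGal

-151.4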